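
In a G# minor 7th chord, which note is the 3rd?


Let's work it out.
Minor 7th chord = root + minor 3rd + perfect 5th + minor 7th
Seventh chords stack in thirds, so the letter names are G-B-D-F
Root: G#
Minor 3rd above G#: B
Perfect 5th above G#: D#
Minor 7th above G#: F#
The 3rd = B


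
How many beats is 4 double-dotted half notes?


Base half note = 2 beats
Dot 1 adds half the previous value: +1
Dot 2 adds half the previous value: +1/2
One double-dotted half = 2 + 1 + 1/2 = 7/2
4 of them = 4 × 7/2 = 14
= 14 beats


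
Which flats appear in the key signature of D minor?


Flat minor keys: A(0), D(1), G(2), C(3), F(4), Bb(5), Eb(6), Ab(7)
D minor has 1 flat
Order of flats: Bb Eb Ab Db Gb Cb Fb → first 1: Bb
= Bb


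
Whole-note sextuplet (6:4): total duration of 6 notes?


Let's work it out.
Sextuplet: 6 notes occupy the space of 4 whole notes
Space = 4 × 4 = 16 beats
Each sextuplet note = 16 / 6 = 8/3 beats
6 notes = 6 × 8/3 = 16
= 16 beats


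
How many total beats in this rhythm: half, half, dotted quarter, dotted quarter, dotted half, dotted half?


Let's work it out.
Beat values:
  half = 2 beats
  half = 2 beats
  dotted quarter = 1.5 beats
  dotted quarter = 1.5 beats
  dotted half = 3 beats
  dotted half = 3 beats
Sum = 2 + 2 + 1.5 + 1.5 + 3 + 3
= 13 beats


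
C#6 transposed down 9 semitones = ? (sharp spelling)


C#6: chromatic position 1 in octave 6 → absolute = 6×12 + 1 = 73
Transpose down 9: 73 - 9 = 64
64 = 5×12 + 4 → E in octave 5
Result = E5


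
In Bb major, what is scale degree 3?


Reasoning:
Major scale pattern: W-W-H-W-W-W-H (2-2-1-2-2-2-1 semitones)
Starting from Bb:
  Bb + 2 semitones → C
  C + 2 semitones → D
  D + 1 semitone → Eb
  Eb + 2 semitones → F
  F + 2 semitones → G
  G + 2 semitones → A
  A + 1 semitone → Bb
Scale: Bb C D Eb F G A
Degree 3 = D


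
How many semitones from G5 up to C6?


Let's work it out.
Absolute semitone position = octave×12 + chromatic position
G5: 5×12 + 7 = 67
C6: 6×12 + 0 = 72
Difference = 72 - 67 = 5
= 5 semitones


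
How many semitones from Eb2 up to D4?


Working:
Absolute semitone position = octave×12 + chromatic position
Eb2: 2×12 + 3 = 27
D4: 4×12 + 2 = 50
Difference = 50 - 27 = 23
= 23 semitones


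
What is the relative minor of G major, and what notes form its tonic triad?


Working:
The relative minor shares the major's key signature and starts on its 6th degree
6th degree = a major 6th above the tonic; a major 6th above G is E
→ relative minor of G major is E minor
Tonic triad of E minor = root + minor 3rd + perfect 5th = E G B
= E minor; triad = E G B


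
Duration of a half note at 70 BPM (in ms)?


Step by step:
One quarter-note beat = 60000 / BPM = 60000 / 70 ms
Half note = 2 × quarter note
Duration = 2 × 60000 / 70 = 120000 / 70
= 1714.3 ms


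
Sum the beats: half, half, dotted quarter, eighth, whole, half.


Step by step:
Beat values:
  half = 2 beats
  half = 2 beats
  dotted quarter = 1.5 beats
  eighth = 0.5 beats
  whole = 4 beats
  half = 2 beats
Sum = 2 + 2 + 1.5 + 0.5 + 4 + 2
= 12 beats


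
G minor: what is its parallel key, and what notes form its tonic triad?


Step by step:
Parallel keys share the same tonic but differ in mode
G minor → parallel is G major
Tonic triad of G major = G B D
= G major; triad = G B D


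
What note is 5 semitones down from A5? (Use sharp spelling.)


A5: chromatic position 9 in octave 5 → absolute = 5×12 + 9 = 69
Transpose down 5: 69 - 5 = 64
64 = 5×12 + 4 → E in octave 5
Result = E5


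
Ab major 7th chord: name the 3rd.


Reasoning:
Major 7th chord = root + major 3rd + perfect 5th + major 7th
Seventh chords stack in thirds, so the letter names are A-C-E-G
Root: Ab
Major 3rd above Ab: C
Perfect 5th above Ab: Eb
Major 7th above Ab: G
The 3rd = C


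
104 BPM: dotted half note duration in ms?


One quarter-note beat = 60000 / BPM = 60000 / 104 ms
Dotted half note = 3 × quarter note
Duration = 3 × 60000 / 104 = 180000 / 104
= 1730.8 ms


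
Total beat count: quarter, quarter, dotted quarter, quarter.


Working:
Beat values:
  quarter = 1 beat
  quarter = 1 beat
  dotted quarter = 1.5 beats
  quarter = 1 beat
Sum = 1 + 1 + 1.5 + 1
= 4.5 beats


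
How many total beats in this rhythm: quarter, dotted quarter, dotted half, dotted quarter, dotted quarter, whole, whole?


Working:
Beat values:
  quarter = 1 beat
  dotted quarter = 1.5 beats
  dotted half = 3 beats
  dotted quarter = 1.5 beats
  dotted quarter = 1.5 beats
  whole = 4 beats
  whole = 4 beats
Sum = 1 + 1.5 + 3 + 1.5 + 1.5 + 4 + 4
= 16.5 beats


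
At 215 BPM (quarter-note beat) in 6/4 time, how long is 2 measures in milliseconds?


Reasoning:
Quarter-note beat duration = 60000 / 215 ms
Beats per measure (6/4) = 6
One measure = 6 × 60000 / 215 = 360000 / 215 ms
2 measures = 2 × 360000 / 215 = 720000 / 215
= 3348.8 ms


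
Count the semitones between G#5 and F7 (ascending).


Step by step:
Absolute semitone position = octave×12 + chromatic position
G#5: 5×12 + 8 = 68
F7: 7×12 + 5 = 89
Difference = 89 - 68 = 21
= 21 semitones


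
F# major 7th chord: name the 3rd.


Working:
Major 7th chord = root + major 3rd + perfect 5th + major 7th
Seventh chords stack in thirds, so the letter names are F-A-C-E
Root: F#
Major 3rd above F#: A#
Perfect 5th above F#: C#
Major 7th above F#: E#
The 3rd = A#


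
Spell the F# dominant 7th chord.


Let's work it out.
Dominant 7th chord = root + major 3rd + perfect 5th + minor 7th
Seventh chords stack in thirds, so the letter names are F-A-C-E
Root: F#
Major 3rd above F#: A#
Perfect 5th above F#: C#
Minor 7th above F#: E
Chord = F# A# C# E


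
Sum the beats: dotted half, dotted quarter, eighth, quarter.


Reasoning:
Beat values:
  dotted half = 3 beats
  dotted quarter = 1.5 beats
  eighth = 0.5 beats
  quarter = 1 beat
Sum = 3 + 1.5 + 0.5 + 1
= 6 beats


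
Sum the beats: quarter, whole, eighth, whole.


Solution.
Beat values:
  quarter = 1 beat
  whole = 4 beats
  eighth = 0.5 beats
  whole = 4 beats
Sum = 1 + 4 + 0.5 + 4
= 9.5 beats


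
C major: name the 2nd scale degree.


Solution.
Major scale pattern: W-W-H-W-W-W-H (2-2-1-2-2-2-1 semitones)
Starting from C:
  C + 2 semitones → D
  D + 2 semitones → E
  E + 1 semitone → F
  F + 2 semitones → G
  G + 2 semitones → A
  A + 2 semitones → B
  B + 1 semitone → C
Scale: C D E F G A B
Degree 2 = D


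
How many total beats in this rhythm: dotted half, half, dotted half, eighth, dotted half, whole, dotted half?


Beat values:
  dotted half = 3 beats
  half = 2 beats
  dotted half = 3 beats
  eighth = 0.5 beats
  dotted half = 3 beats
  whole = 4 beats
  dotted half = 3 beats
Sum = 3 + 2 + 3 + 0.5 + 3 + 4 + 3
= 18.5 beats


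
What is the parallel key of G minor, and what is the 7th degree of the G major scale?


Reasoning:
Parallel keys share the same tonic but differ in mode
G minor → parallel is G major
G major scale: G A B C D E F#
= G major; 7th degree = F#


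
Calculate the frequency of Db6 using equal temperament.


Reasoning:
f = 440 × 2^(n/12) where n = semitones from A4
Db6: 16 semitones from A4
f = 440 × 2^(16/12)
f = 1108.73 Hz


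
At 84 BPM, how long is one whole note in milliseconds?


Step by step:
One quarter-note beat = 60000 / BPM = 60000 / 84 ms
Whole note = 4 × quarter note
Duration = 4 × 60000 / 84 = 240000 / 84
= 2857.1 ms


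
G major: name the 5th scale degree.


Major scale pattern: W-W-H-W-W-W-H (2-2-1-2-2-2-1 semitones)
Starting from G:
  G + 2 semitones → A
  A + 2 semitones → B
  B + 1 semitone → C
  C + 2 semitones → D
  D + 2 semitones → E
  E + 2 semitones → F#
  F# + 1 semitone → G
Scale: G A B C D E F#
Degree 5 = D


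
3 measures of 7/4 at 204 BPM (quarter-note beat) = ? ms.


Let's work it out.
Quarter-note beat duration = 60000 / 204 ms
Beats per measure (7/4) = 7
One measure = 7 × 60000 / 204 = 420000 / 204 ms
3 measures = 3 × 420000 / 204 = 1260000 / 204
= 6176.5 ms


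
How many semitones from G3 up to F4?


Absolute semitone position = octave×12 + chromatic position
G3: 3×12 + 7 = 43
F4: 4×12 + 5 = 53
Difference = 53 - 43 = 10
= 10 semitones


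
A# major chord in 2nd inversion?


Root position: A# C## E#
2nd inversion: move root and 3rd up an octave
Bass note: E#
Notes (bottom to top) = E# A# C##


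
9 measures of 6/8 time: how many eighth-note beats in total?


Working:
Time signature 6/8: the bottom number 8 means the eighth note gets one count
The top number 6 means 6 eighth-note beats per measure
Total = 6 × 9 measures
= 54 eighth-note beats


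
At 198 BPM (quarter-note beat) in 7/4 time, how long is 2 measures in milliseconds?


Quarter-note beat duration = 60000 / 198 ms
Beats per measure (7/4) = 7
One measure = 7 × 60000 / 198 = 420000 / 198 ms
2 measures = 2 × 420000 / 198 = 840000 / 198
= 4242.4 ms


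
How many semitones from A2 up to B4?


Reasoning:
Absolute semitone position = octave×12 + chromatic position
A2: 2×12 + 9 = 33
B4: 4×12 + 11 = 59
Difference = 59 - 33 = 26
= 26 semitones


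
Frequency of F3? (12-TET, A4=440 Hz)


Working:
f = 440 × 2^(n/12) where n = semitones from A4
F3: -16 semitones from A4
f = 440 × 2^(-16/12)
f = 174.61 Hz


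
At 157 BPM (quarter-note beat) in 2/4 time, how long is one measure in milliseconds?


Reasoning:
Quarter-note beat duration = 60000 / 157 ms
Beats per measure (2/4) = 2
One measure = 2 × 60000 / 157 = 120000 / 157 ms
= 764.3 ms


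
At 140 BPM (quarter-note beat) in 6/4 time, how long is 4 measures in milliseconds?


Step by step:
Quarter-note beat duration = 60000 / 140 ms
Beats per measure (6/4) = 6
One measure = 6 × 60000 / 140 = 360000 / 140 ms
4 measures = 4 × 360000 / 140 = 1440000 / 140
= 10285.7 ms


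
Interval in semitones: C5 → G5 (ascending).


Absolute semitone position = octave×12 + chromatic position
C5: 5×12 + 0 = 60
G5: 5×12 + 7 = 67
Difference = 67 - 60 = 7
= 7 semitones


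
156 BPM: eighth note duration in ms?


One quarter-note beat = 60000 / BPM = 60000 / 156 ms
Eighth note = 1/2 × quarter note
Duration = 1/2 × 60000 / 156 = 30000 / 156
= 192.3 ms


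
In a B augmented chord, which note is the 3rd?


Step by step:
Augmented triad = root + major 3rd (4 semitones) + augmented 5th (8 semitones)
A triad on B stacks thirds, so the chord tones use letter names B-D-F
Root: B
Major 3rd above B: D#
Augmented 5th above B: F##
The 3rd = D#


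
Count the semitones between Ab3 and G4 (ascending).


Let's work it out.
Absolute semitone position = octave×12 + chromatic position
Ab3: 3×12 + 8 = 44
G4: 4×12 + 7 = 55
Difference = 55 - 44 = 11
= 11 semitones


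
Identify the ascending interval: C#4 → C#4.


Letter names: C → C spans 1 letter name → a unison
Semitones: C#4 → C#4 = 0 half-steps
A unison of 0 semitones is a perfect unison
= perfect unison


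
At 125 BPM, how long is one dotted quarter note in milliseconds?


One quarter-note beat = 60000 / BPM = 60000 / 125 ms
Dotted quarter note = 3/2 × quarter note
Duration = 3/2 × 60000 / 125 = 90000 / 125
= 720.0 ms


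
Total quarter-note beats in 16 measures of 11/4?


Let's work it out.
Time signature 11/4: the bottom number 4 means the quarter note gets one count
The top number 11 means 11 quarter-note beats per measure
Total = 11 × 16 measures
= 176 quarter-note beats


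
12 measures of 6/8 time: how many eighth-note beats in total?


Working:
Time signature 6/8: the bottom number 8 means the eighth note gets one count
The top number 6 means 6 eighth-note beats per measure
Total = 6 × 12 measures
= 72 eighth-note beats


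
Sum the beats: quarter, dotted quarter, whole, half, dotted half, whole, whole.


Reasoning:
Beat values:
  quarter = 1 beat
  dotted quarter = 1.5 beats
  whole = 4 beats
  half = 2 beats
  dotted half = 3 beats
  whole = 4 beats
  whole = 4 beats
Sum = 1 + 1.5 + 4 + 2 + 3 + 4 + 4
= 19.5 beats


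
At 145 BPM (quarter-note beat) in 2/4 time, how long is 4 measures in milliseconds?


Solution.
Quarter-note beat duration = 60000 / 145 ms
Beats per measure (2/4) = 2
One measure = 2 × 60000 / 145 = 120000 / 145 ms
4 measures = 4 × 120000 / 145 = 480000 / 145
= 3310.3 ms


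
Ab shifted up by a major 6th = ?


Step by step:
major 6th: 6 letter names, 9 semitones
Letter: A + 5 → F
Pitch: Ab + 9 semitones, spelled as an F → F
= F


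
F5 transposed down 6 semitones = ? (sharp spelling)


Working:
F5: chromatic position 5 in octave 5 → absolute = 5×12 + 5 = 65
Transpose down 6: 65 - 6 = 59
59 = 4×12 + 11 → B in octave 4
Result = B4


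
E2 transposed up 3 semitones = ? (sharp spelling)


Reasoning:
E2: chromatic position 4 in octave 2 → absolute = 2×12 + 4 = 28
Transpose up 3: 28 + 3 = 31
31 = 2×12 + 7 → G in octave 2
Result = G2


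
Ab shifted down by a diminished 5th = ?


diminished 5th: 5 letter names, 6 semitones
Letter: A - 4 → D
Pitch: Ab - 6 semitones, spelled as a D → D
= D


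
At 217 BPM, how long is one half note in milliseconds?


Step by step:
One quarter-note beat = 60000 / BPM = 60000 / 217 ms
Half note = 2 × quarter note
Duration = 2 × 60000 / 217 = 120000 / 217
= 553.0 ms


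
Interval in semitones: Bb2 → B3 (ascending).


Step by step:
Absolute semitone position = octave×12 + chromatic position
Bb2: 2×12 + 10 = 34
B3: 3×12 + 11 = 47
Difference = 47 - 34 = 13
= 13 semitones


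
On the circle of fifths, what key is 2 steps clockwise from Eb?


Solution.
Each clockwise step on the circle of fifths moves up a perfect 5th
From Eb: Eb → Bb → F
= F


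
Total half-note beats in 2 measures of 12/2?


Solution.
Time signature 12/2: the bottom number 2 means the half note gets one count
The top number 12 means 12 half-note beats per measure
Total = 12 × 2 measures
= 24 half-note beats


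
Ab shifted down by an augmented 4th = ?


Solution.
augmented 4th: 4 letter names, 6 semitones
Letter: A - 3 → E
Pitch: Ab - 6 semitones, spelled as an E → Ebb
= Ebb


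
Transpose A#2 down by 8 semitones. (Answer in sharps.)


Solution.
A#2: chromatic position 10 in octave 2 → absolute = 2×12 + 10 = 34
Transpose down 8: 34 - 8 = 26
26 = 2×12 + 2 → D in octave 2
Result = D2


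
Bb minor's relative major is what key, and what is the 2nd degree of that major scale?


Reasoning:
The relative major shares the key signature and is a minor 3rd above the minor tonic
A minor 3rd above Bb is Db
→ relative major of Bb minor is Db major
Db major scale: Db Eb F Gb Ab Bb C
= Db major; 2nd degree = Eb


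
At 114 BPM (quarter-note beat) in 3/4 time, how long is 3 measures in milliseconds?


Quarter-note beat duration = 60000 / 114 ms
Beats per measure (3/4) = 3
One measure = 3 × 60000 / 114 = 180000 / 114 ms
3 measures = 3 × 180000 / 114 = 540000 / 114
= 4736.8 ms


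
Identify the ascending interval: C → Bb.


Let's work it out.
Letter names: C → B spans 7 letter names → a 7th
Semitones: C → Bb = 10 half-steps
A 7th of 10 semitones is a minor 7th
= minor 7th


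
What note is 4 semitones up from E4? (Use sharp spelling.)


Solution.
E4: chromatic position 4 in octave 4 → absolute = 4×12 + 4 = 52
Transpose up 4: 52 + 4 = 56
56 = 4×12 + 8 → G# in octave 4
Result = G#4


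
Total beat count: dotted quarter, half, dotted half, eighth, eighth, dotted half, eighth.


Let's work it out.
Beat values:
  dotted quarter = 1.5 beats
  half = 2 beats
  dotted half = 3 beats
  eighth = 0.5 beats
  eighth = 0.5 beats
  dotted half = 3 beats
  eighth = 0.5 beats
Sum = 1.5 + 2 + 3 + 0.5 + 0.5 + 3 + 0.5
= 11 beats


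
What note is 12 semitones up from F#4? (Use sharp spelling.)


Working:
F#4: chromatic position 6 in octave 4 → absolute = 4×12 + 6 = 54
Transpose up 12: 54 + 12 = 66
66 = 5×12 + 6 → F# in octave 5
Result = F#5


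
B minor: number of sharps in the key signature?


Reasoning:
Sharp minor keys follow the circle of fifths: A(0), E(1), B(2), F#(3), C#(4), G#(5), D#(6), A#(7)
B minor has 2 sharps
Order of sharps: F# C# G# D# A# E# B# → first 2: F#, C#
= 2 sharps


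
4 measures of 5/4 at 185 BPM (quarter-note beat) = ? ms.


Solution.
Quarter-note beat duration = 60000 / 185 ms
Beats per measure (5/4) = 5
One measure = 5 × 60000 / 185 = 300000 / 185 ms
4 measures = 4 × 300000 / 185 = 1200000 / 185
= 6486.5 ms


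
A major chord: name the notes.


Let's work it out.
Major triad = root + major 3rd (4 semitones) + perfect 5th (7 semitones)
A triad on A stacks thirds, so the chord tones use letter names A-C-E
Root: A
Major 3rd above A: C#
Perfect 5th above A: E
Chord = A C# E


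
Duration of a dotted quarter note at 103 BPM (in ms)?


Step by step:
One quarter-note beat = 60000 / BPM = 60000 / 103 ms
Dotted quarter note = 3/2 × quarter note
Duration = 3/2 × 60000 / 103 = 90000 / 103
= 873.8 ms


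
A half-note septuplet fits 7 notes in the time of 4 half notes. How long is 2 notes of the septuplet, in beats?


Solution.
Septuplet: 7 notes occupy the space of 4 half notes
Space = 4 × 2 = 8 beats
Each septuplet note = 8 / 7 = 8/7 beats
2 notes = 2 × 8/7 = 16/7
= 16/7 beats


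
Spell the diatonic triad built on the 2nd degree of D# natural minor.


Let's work it out.
D# natural minor scale: D# E# F# G# A# B C#
Diatonic triad on degree 2 stacks scale notes 2, 4, 6: E# G# B
E#→G# = 3 semitones; E#→B = 6 semitones → diminished triad
= E# G# B (diminished)


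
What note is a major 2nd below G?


Step by step:
A 2nd spans 2 letter names, so from G we land on F
A major 2nd = 2 semitones below G
Spell F at that pitch: F
= F


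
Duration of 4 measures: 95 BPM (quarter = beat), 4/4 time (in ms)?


Quarter-note beat duration = 60000 / 95 ms
Beats per measure (4/4) = 4
One measure = 4 × 60000 / 95 = 240000 / 95 ms
4 measures = 4 × 240000 / 95 = 960000 / 95
= 10105.3 ms


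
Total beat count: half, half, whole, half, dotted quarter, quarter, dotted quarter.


Beat values:
  half = 2 beats
  half = 2 beats
  whole = 4 beats
  half = 2 beats
  dotted quarter = 1.5 beats
  quarter = 1 beat
  dotted quarter = 1.5 beats
Sum = 2 + 2 + 4 + 2 + 1.5 + 1 + 1.5
= 14 beats


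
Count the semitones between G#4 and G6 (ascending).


Reasoning:
Absolute semitone position = octave×12 + chromatic position
G#4: 4×12 + 8 = 56
G6: 6×12 + 7 = 79
Difference = 79 - 56 = 23
= 23 semitones


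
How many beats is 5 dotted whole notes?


Let's work it out.
Base whole note = 4 beats
Dot 1 adds half the previous value: +2
One dotted whole = 4 + 2 = 6
5 of them = 5 × 6 = 30
= 30 beats


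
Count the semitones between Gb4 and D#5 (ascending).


Absolute semitone position = octave×12 + chromatic position
Gb4: 4×12 + 6 = 54
D#5: 5×12 + 3 = 63
Difference = 63 - 54 = 9
= 9 semitones


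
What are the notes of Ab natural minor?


Reasoning:
Natural minor scale pattern: W-H-W-W-H-W-W (2-1-2-2-1-2-2 semitones)
Starting from Ab:
  Ab + 2 semitones → Bb
  Bb + 1 semitone → Cb
  Cb + 2 semitones → Db
  Db + 2 semitones → Eb
  Eb + 1 semitone → Fb
  Fb + 2 semitones → Gb
  Gb + 2 semitones → Ab
Scale = Ab Bb Cb Db Eb Fb Gb


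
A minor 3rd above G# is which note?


Solution.
A 3rd spans 3 letter names, so from G we land on B
A minor 3rd = 3 semitones above G#
Spell B at that pitch: B
= B


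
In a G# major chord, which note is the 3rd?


Reasoning:
Major triad = root + major 3rd (4 semitones) + perfect 5th (7 semitones)
A triad on G# stacks thirds, so the chord tones use letter names G-B-D
Root: G#
Major 3rd above G#: B#
Perfect 5th above G#: D#
The 3rd = B#


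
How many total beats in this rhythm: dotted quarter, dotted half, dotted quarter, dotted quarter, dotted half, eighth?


Beat values:
  dotted quarter = 1.5 beats
  dotted half = 3 beats
  dotted quarter = 1.5 beats
  dotted quarter = 1.5 beats
  dotted half = 3 beats
  eighth = 0.5 beats
Sum = 1.5 + 3 + 1.5 + 1.5 + 3 + 0.5
= 11 beats


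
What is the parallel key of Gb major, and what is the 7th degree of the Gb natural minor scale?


Reasoning:
Parallel keys share the same tonic but differ in mode
Gb major → parallel is Gb minor
Gb natural minor scale: Gb Ab Bbb Cb Db Ebb Fb
= Gb minor; 7th degree = Fb


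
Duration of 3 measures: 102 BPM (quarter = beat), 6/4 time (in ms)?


Working:
Quarter-note beat duration = 60000 / 102 ms
Beats per measure (6/4) = 6
One measure = 6 × 60000 / 102 = 360000 / 102 ms
3 measures = 3 × 360000 / 102 = 1080000 / 102
= 10588.2 ms


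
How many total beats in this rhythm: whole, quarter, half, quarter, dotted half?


Solution.
Beat values:
  whole = 4 beats
  quarter = 1 beat
  half = 2 beats
  quarter = 1 beat
  dotted half = 3 beats
Sum = 4 + 1 + 2 + 1 + 3
= 11 beats


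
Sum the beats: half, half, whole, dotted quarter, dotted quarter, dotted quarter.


Step by step:
Beat values:
  half = 2 beats
  half = 2 beats
  whole = 4 beats
  dotted quarter = 1.5 beats
  dotted quarter = 1.5 beats
  dotted quarter = 1.5 beats
Sum = 2 + 2 + 4 + 1.5 + 1.5 + 1.5
= 12.5 beats


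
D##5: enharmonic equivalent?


Enharmonic notes sound the same pitch but are spelled with different letter names
D## and E name the same pitch class
= E5


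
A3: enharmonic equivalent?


Enharmonic notes sound the same pitch but are spelled with different letter names
A and Bbb name the same pitch class
= Bbb3


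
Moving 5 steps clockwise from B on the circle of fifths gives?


Let's work it out.
Each clockwise step on the circle of fifths moves up a perfect 5th
From B: B → F#/Gb → Db → Ab → Eb → Bb
= Bb


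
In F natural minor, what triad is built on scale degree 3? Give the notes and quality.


F natural minor scale: F G Ab Bb C Db Eb
Diatonic triad on degree 3 stacks scale notes 3, 5, 7: Ab C Eb
Ab→C = 4 semitones; Ab→Eb = 7 semitones → major triad
= Ab C Eb (major)


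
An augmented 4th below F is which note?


A 4th spans 4 letter names, so from F we land on C
An augmented 4th = 6 semitones below F
Spell C at that pitch: Cb
= Cb


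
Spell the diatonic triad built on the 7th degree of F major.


F major scale: F G A Bb C D E
Diatonic triad on degree 7 stacks scale notes 7, 2, 4: E G Bb
E→G = 3 semitones; E→Bb = 6 semitones → diminished triad
= E G Bb (diminished)


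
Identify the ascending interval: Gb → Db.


Step by step:
Letter names: G → D spans 5 letter names → a 5th
Semitones: Gb → Db = 7 half-steps
A 5th of 7 semitones is a perfect 5th
= perfect 5th


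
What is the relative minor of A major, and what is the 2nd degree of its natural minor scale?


Reasoning:
The relative minor shares the major's key signature and starts on its 6th degree
6th degree = a major 6th above the tonic; a major 6th above A is F#
→ relative minor of A major is F# minor
F# natural minor scale: F# G# A B C# D E
= F# minor; 2nd degree = G#


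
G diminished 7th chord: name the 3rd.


Diminished 7th chord = root + minor 3rd + diminished 5th + diminished 7th
Seventh chords stack in thirds, so the letter names are G-B-D-F
Root: G
Minor 3rd above G: Bb
Diminished 5th above G: Db
Diminished 7th above G: Fb
The 3rd = Bb


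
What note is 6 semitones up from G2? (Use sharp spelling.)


G2: chromatic position 7 in octave 2 → absolute = 2×12 + 7 = 31
Transpose up 6: 31 + 6 = 37
37 = 3×12 + 1 → C# in octave 3
Result = C#3


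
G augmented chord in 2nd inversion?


Reasoning:
Root position: G B D#
2nd inversion: move root and 3rd up an octave
Bass note: D#
Notes (bottom to top) = D# G B


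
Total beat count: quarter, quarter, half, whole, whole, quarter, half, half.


Let's work it out.
Beat values:
  quarter = 1 beat
  quarter = 1 beat
  half = 2 beats
  whole = 4 beats
  whole = 4 beats
  quarter = 1 beat
  half = 2 beats
  half = 2 beats
Sum = 1 + 1 + 2 + 4 + 4 + 1 + 2 + 2
= 17 beats


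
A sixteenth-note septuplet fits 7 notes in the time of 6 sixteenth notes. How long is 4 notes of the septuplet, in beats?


Solution.
Septuplet: 7 notes occupy the space of 6 sixteenth notes
Space = 6 × 1/4 = 3/2 beats
Each septuplet note = 3/2 / 7 = 3/14 beats
4 notes = 4 × 3/14 = 6/7
= 6/7 beats


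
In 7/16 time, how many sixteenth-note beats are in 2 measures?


Working:
Time signature 7/16: the bottom number 16 means the sixteenth note gets one count
The top number 7 means 7 sixteenth-note beats per measure
Total = 7 × 2 measures
= 14 sixteenth-note beats


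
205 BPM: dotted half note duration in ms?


Working:
One quarter-note beat = 60000 / BPM = 60000 / 205 ms
Dotted half note = 3 × quarter note
Duration = 3 × 60000 / 205 = 180000 / 205
= 878.0 ms


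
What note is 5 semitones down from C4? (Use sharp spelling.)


Let's work it out.
C4: chromatic position 0 in octave 4 → absolute = 4×12 + 0 = 48
Transpose down 5: 48 - 5 = 43
43 = 3×12 + 7 → G in octave 3
Result = G3


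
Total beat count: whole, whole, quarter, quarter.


Solution.
Beat values:
  whole = 4 beats
  whole = 4 beats
  quarter = 1 beat
  quarter = 1 beat
Sum = 4 + 4 + 1 + 1
= 10 beats


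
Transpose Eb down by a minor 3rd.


Solution.
minor 3rd: 3 letter names, 3 semitones
Letter: E - 2 → C
Pitch: Eb - 3 semitones, spelled as a C → C
= C


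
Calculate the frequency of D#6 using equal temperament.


Let's work it out.
f = 440 × 2^(n/12) where n = semitones from A4
D#6: 18 semitones from A4
f = 440 × 2^(18/12)
f = 1244.51 Hz


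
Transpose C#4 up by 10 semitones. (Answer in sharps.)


C#4: chromatic position 1 in octave 4 → absolute = 4×12 + 1 = 49
Transpose up 10: 49 + 10 = 59
59 = 4×12 + 11 → B in octave 4
Result = B4


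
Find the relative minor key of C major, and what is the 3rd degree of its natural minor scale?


Step by step:
The relative minor shares the major's key signature and starts on its 6th degree
6th degree = a major 6th above the tonic; a major 6th above C is A
→ relative minor of C major is A minor
A natural minor scale: A B C D E F G
= A minor; 3rd degree = C


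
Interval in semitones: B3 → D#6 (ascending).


Absolute semitone position = octave×12 + chromatic position
B3: 3×12 + 11 = 47
D#6: 6×12 + 3 = 75
Difference = 75 - 47 = 28
= 28 semitones


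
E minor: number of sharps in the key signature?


Reasoning:
Sharp minor keys follow the circle of fifths: A(0), E(1), B(2), F#(3), C#(4), G#(5), D#(6), A#(7)
E minor has 1 sharp
Order of sharps: F# C# G# D# A# E# B# → first 1: F#
= 1 sharp


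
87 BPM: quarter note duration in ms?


Step by step:
One quarter-note beat = 60000 / BPM = 60000 / 87 ms
Duration = 60000 / 87
= 689.7 ms


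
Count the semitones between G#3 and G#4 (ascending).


Reasoning:
Absolute semitone position = octave×12 + chromatic position
G#3: 3×12 + 8 = 44
G#4: 4×12 + 8 = 56
Difference = 56 - 44 = 12
= 12 semitones


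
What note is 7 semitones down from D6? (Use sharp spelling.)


Solution.
D6: chromatic position 2 in octave 6 → absolute = 6×12 + 2 = 74
Transpose down 7: 74 - 7 = 67
67 = 5×12 + 7 → G in octave 5
Result = G5


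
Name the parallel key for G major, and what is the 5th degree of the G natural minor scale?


Parallel keys share the same tonic but differ in mode
G major → parallel is G minor
G natural minor scale: G A Bb C D Eb F
= G minor; 5th degree = D


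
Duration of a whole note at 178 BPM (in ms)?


One quarter-note beat = 60000 / BPM = 60000 / 178 ms
Whole note = 4 × quarter note
Duration = 4 × 60000 / 178 = 240000 / 178
= 1348.3 ms


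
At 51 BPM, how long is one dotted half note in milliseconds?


Step by step:
One quarter-note beat = 60000 / BPM = 60000 / 51 ms
Dotted half note = 3 × quarter note
Duration = 3 × 60000 / 51 = 180000 / 51
= 3529.4 ms


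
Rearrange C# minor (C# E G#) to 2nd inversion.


Reasoning:
Root position: C# E G#
2nd inversion: move root and 3rd up an octave
Bass note: G#
Notes (bottom to top) = G# C# E


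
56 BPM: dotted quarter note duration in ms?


One quarter-note beat = 60000 / BPM = 60000 / 56 ms
Dotted quarter note = 3/2 × quarter note
Duration = 3/2 × 60000 / 56 = 90000 / 56
= 1607.1 ms


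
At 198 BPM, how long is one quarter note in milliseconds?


One quarter-note beat = 60000 / BPM = 60000 / 198 ms
Duration = 60000 / 198
= 303.0 ms


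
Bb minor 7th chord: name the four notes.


Solution.
Minor 7th chord = root + minor 3rd + perfect 5th + minor 7th
Seventh chords stack in thirds, so the letter names are B-D-F-A
Root: Bb
Minor 3rd above Bb: Db
Perfect 5th above Bb: F
Minor 7th above Bb: Ab
Chord = Bb Db F Ab


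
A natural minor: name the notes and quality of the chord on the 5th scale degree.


Let's work it out.
A natural minor scale: A B C D E F G
Diatonic triad on degree 5 stacks scale notes 5, 7, 2: E G B
E→G = 3 semitones; E→B = 7 semitones → minor triad
= E G B (minor)


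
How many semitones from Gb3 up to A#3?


Absolute semitone position = octave×12 + chromatic position
Gb3: 3×12 + 6 = 42
A#3: 3×12 + 10 = 46
Difference = 46 - 42 = 4
= 4 semitones


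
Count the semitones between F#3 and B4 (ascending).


Absolute semitone position = octave×12 + chromatic position
F#3: 3×12 + 6 = 42
B4: 4×12 + 11 = 59
Difference = 59 - 42 = 17
= 17 semitones


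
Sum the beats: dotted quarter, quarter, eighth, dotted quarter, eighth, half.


Beat values:
  dotted quarter = 1.5 beats
  quarter = 1 beat
  eighth = 0.5 beats
  dotted quarter = 1.5 beats
  eighth = 0.5 beats
  half = 2 beats
Sum = 1.5 + 1 + 0.5 + 1.5 + 0.5 + 2
= 7 beats


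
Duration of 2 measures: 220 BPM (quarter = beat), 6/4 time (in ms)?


Reasoning:
Quarter-note beat duration = 60000 / 220 ms
Beats per measure (6/4) = 6
One measure = 6 × 60000 / 220 = 360000 / 220 ms
2 measures = 2 × 360000 / 220 = 720000 / 220
= 3272.7 ms


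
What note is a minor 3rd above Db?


Reasoning:
A 3rd spans 3 letter names, so from D we land on F
A minor 3rd = 3 semitones above Db
Spell F at that pitch: Fb
= Fb


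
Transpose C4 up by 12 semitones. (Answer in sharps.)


C4: chromatic position 0 in octave 4 → absolute = 4×12 + 0 = 48
Transpose up 12: 48 + 12 = 60
60 = 5×12 + 0 → C in octave 5
Result = C5


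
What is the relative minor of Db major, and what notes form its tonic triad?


Let's work it out.
The relative minor shares the major's key signature and starts on its 6th degree
6th degree = a major 6th above the tonic; a major 6th above Db is Bb
→ relative minor of Db major is Bb minor
Tonic triad of Bb minor = root + minor 3rd + perfect 5th = Bb Db F
= Bb minor; triad = Bb Db F


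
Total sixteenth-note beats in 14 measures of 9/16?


Time signature 9/16: the bottom number 16 means the sixteenth note gets one count
The top number 9 means 9 sixteenth-note beats per measure
Total = 9 × 14 measures
= 126 sixteenth-note beats


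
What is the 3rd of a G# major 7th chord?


Step by step:
Major 7th chord = root + major 3rd + perfect 5th + major 7th
Seventh chords stack in thirds, so the letter names are G-B-D-F
Root: G#
Major 3rd above G#: B#
Perfect 5th above G#: D#
Major 7th above G#: F##
The 3rd = B#


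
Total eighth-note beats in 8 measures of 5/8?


Time signature 5/8: the bottom number 8 means the eighth note gets one count
The top number 5 means 5 eighth-note beats per measure
Total = 5 × 8 measures
= 40 eighth-note beats


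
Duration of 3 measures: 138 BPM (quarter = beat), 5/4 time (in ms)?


Let's work it out.
Quarter-note beat duration = 60000 / 138 ms
Beats per measure (5/4) = 5
One measure = 5 × 60000 / 138 = 300000 / 138 ms
3 measures = 3 × 300000 / 138 = 900000 / 138
= 6521.7 ms


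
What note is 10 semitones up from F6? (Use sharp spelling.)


F6: chromatic position 5 in octave 6 → absolute = 6×12 + 5 = 77
Transpose up 10: 77 + 10 = 87
87 = 7×12 + 3 → D# in octave 7
Result = D#7


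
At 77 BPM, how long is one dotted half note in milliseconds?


Step by step:
One quarter-note beat = 60000 / BPM = 60000 / 77 ms
Dotted half note = 3 × quarter note
Duration = 3 × 60000 / 77 = 180000 / 77
= 2337.7 ms


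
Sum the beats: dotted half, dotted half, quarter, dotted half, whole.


Reasoning:
Beat values:
  dotted half = 3 beats
  dotted half = 3 beats
  quarter = 1 beat
  dotted half = 3 beats
  whole = 4 beats
Sum = 3 + 3 + 1 + 3 + 4
= 14 beats


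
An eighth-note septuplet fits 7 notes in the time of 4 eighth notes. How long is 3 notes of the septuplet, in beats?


Reasoning:
Septuplet: 7 notes occupy the space of 4 eighth notes
Space = 4 × 1/2 = 2 beats
Each septuplet note = 2 / 7 = 2/7 beats
3 notes = 3 × 2/7 = 6/7
= 6/7 beats


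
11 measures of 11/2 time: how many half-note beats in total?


Time signature 11/2: the bottom number 2 means the half note gets one count
The top number 11 means 11 half-note beats per measure
Total = 11 × 11 measures
= 121 half-note beats


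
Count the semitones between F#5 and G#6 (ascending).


Absolute semitone position = octave×12 + chromatic position
F#5: 5×12 + 6 = 66
G#6: 6×12 + 8 = 80
Difference = 80 - 66 = 14
= 14 semitones


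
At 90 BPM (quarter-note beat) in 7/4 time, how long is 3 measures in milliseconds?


Quarter-note beat duration = 60000 / 90 ms
Beats per measure (7/4) = 7
One measure = 7 × 60000 / 90 = 420000 / 90 ms
3 measures = 3 × 420000 / 90 = 1260000 / 90
= 14000.0 ms


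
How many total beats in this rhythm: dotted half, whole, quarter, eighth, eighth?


Step by step:
Beat values:
  dotted half = 3 beats
  whole = 4 beats
  quarter = 1 beat
  eighth = 0.5 beats
  eighth = 0.5 beats
Sum = 3 + 4 + 1 + 0.5 + 0.5
= 9 beats


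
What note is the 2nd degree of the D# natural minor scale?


Step by step:
Natural minor scale pattern: W-H-W-W-H-W-W (2-1-2-2-1-2-2 semitones)
Starting from D#:
  D# + 2 semitones → E#
  E# + 1 semitone → F#
  F# + 2 semitones → G#
  G# + 2 semitones → A#
  A# + 1 semitone → B
  B + 2 semitones → C#
  C# + 2 semitones → D#
Scale: D# E# F# G# A# B C#
Degree 2 = E#


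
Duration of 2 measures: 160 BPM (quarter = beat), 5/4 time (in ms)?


Quarter-note beat duration = 60000 / 160 ms
Beats per measure (5/4) = 5
One measure = 5 × 60000 / 160 = 300000 / 160 ms
2 measures = 2 × 300000 / 160 = 600000 / 160
= 3750.0 ms


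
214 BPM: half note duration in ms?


Step by step:
One quarter-note beat = 60000 / BPM = 60000 / 214 ms
Half note = 2 × quarter note
Duration = 2 × 60000 / 214 = 120000 / 214
= 560.7 ms


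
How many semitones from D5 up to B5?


Absolute semitone position = octave×12 + chromatic position
D5: 5×12 + 2 = 62
B5: 5×12 + 11 = 71
Difference = 71 - 62 = 9
= 9 semitones


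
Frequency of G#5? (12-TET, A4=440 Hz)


Solution.
f = 440 × 2^(n/12) where n = semitones from A4
G#5: 11 semitones from A4
f = 440 × 2^(11/12)
f = 830.61 Hz


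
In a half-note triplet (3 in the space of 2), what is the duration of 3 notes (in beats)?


Triplet: 3 notes occupy the space of 2 half notes
Space = 2 × 2 = 4 beats
Each triplet note = 4 / 3 = 4/3 beats
3 notes = 3 × 4/3 = 4
= 4 beats


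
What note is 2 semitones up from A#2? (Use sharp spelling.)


A#2: chromatic position 10 in octave 2 → absolute = 2×12 + 10 = 34
Transpose up 2: 34 + 2 = 36
36 = 3×12 + 0 → C in octave 3
Result = C3


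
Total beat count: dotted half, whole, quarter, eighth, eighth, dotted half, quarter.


Solution.
Beat values:
  dotted half = 3 beats
  whole = 4 beats
  quarter = 1 beat
  eighth = 0.5 beats
  eighth = 0.5 beats
  dotted half = 3 beats
  quarter = 1 beat
Sum = 3 + 4 + 1 + 0.5 + 0.5 + 3 + 1
= 13 beats


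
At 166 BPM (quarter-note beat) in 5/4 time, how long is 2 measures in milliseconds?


Let's work it out.
Quarter-note beat duration = 60000 / 166 ms
Beats per measure (5/4) = 5
One measure = 5 × 60000 / 166 = 300000 / 166 ms
2 measures = 2 × 300000 / 166 = 600000 / 166
= 3614.5 ms


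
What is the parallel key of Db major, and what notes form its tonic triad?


Let's work it out.
Parallel keys share the same tonic but differ in mode
Db major → parallel is Db minor
Tonic triad of Db minor = Db Fb Ab
= Db minor; triad = Db Fb Ab


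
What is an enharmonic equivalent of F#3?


Step by step:
Enharmonic notes sound the same pitch but are spelled with different letter names
F# and Gb name the same pitch class
= Gb3


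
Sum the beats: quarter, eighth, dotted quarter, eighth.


Reasoning:
Beat values:
  quarter = 1 beat
  eighth = 0.5 beats
  dotted quarter = 1.5 beats
  eighth = 0.5 beats
Sum = 1 + 0.5 + 1.5 + 0.5
= 3.5 beats


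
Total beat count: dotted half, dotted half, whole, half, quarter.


Step by step:
Beat values:
  dotted half = 3 beats
  dotted half = 3 beats
  whole = 4 beats
  half = 2 beats
  quarter = 1 beat
Sum = 3 + 3 + 4 + 2 + 1
= 13 beats


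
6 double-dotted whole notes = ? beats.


Base whole note = 4 beats
Dot 1 adds half the previous value: +2
Dot 2 adds half the previous value: +1
One double-dotted whole = 4 + 2 + 1 = 7
6 of them = 6 × 7 = 42
= 42 beats


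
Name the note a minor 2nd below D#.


Reasoning:
A 2nd spans 2 letter names, so from D we land on C
A minor 2nd = 1 semitone below D#
Spell C at that pitch: C##
= C##


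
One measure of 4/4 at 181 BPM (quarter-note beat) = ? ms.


Working:
Quarter-note beat duration = 60000 / 181 ms
Beats per measure (4/4) = 4
One measure = 4 × 60000 / 181 = 240000 / 181 ms
= 1326.0 ms


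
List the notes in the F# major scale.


Major scale pattern: W-W-H-W-W-W-H (2-2-1-2-2-2-1 semitones)
Starting from F#:
  F# + 2 semitones → G#
  G# + 2 semitones → A#
  A# + 1 semitone → B
  B + 2 semitones → C#
  C# + 2 semitones → D#
  D# + 2 semitones → E#
  E# + 1 semitone → F#
Scale = F# G# A# B C# D# E#


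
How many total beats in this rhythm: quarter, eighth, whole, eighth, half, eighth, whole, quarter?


Beat values:
  quarter = 1 beat
  eighth = 0.5 beats
  whole = 4 beats
  eighth = 0.5 beats
  half = 2 beats
  eighth = 0.5 beats
  whole = 4 beats
  quarter = 1 beat
Sum = 1 + 0.5 + 4 + 0.5 + 2 + 0.5 + 4 + 1
= 13.5 beats


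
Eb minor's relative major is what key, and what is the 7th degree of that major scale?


The relative major shares the key signature and is a minor 3rd above the minor tonic
A minor 3rd above Eb is Gb
→ relative major of Eb minor is Gb major
Gb major scale: Gb Ab Bb Cb Db Eb F
= Gb major; 7th degree = F


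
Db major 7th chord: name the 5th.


Step by step:
Major 7th chord = root + major 3rd + perfect 5th + major 7th
Seventh chords stack in thirds, so the letter names are D-F-A-C
Root: Db
Major 3rd above Db: F
Perfect 5th above Db: Ab
Major 7th above Db: C
The 5th = Ab


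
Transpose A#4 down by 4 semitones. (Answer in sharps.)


Step by step:
A#4: chromatic position 10 in octave 4 → absolute = 4×12 + 10 = 58
Transpose down 4: 58 - 4 = 54
54 = 4×12 + 6 → F# in octave 4
Result = F#4


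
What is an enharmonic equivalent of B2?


Let's work it out.
Enharmonic notes sound the same pitch but are spelled with different letter names
B and A## name the same pitch class
= A##2


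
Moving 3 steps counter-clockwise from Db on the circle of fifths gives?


Working:
Each counter-clockwise step moves down a perfect 5th (= up a perfect 4th)
From Db: Db → F#/Gb → B → E
= E


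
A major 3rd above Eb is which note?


Solution.
A 3rd spans 3 letter names, so from E we land on G
A major 3rd = 4 semitones above Eb
Spell G at that pitch: G
= G


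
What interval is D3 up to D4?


Step by step:
Letter names: D → D spans 8 letter names → an octave
Semitones: D3 → D4 = 12 half-steps
An octave of 12 semitones is a perfect octave
= perfect octave
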